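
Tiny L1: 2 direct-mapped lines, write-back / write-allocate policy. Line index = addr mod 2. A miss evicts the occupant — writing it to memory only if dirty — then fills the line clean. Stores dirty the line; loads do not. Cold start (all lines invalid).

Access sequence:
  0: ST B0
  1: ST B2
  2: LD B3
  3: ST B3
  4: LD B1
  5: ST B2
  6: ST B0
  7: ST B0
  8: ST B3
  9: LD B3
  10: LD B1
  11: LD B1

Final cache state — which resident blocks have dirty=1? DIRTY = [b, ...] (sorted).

DIRTY = [0]

0: W B0 → L0 miss [D]
1: W B2 → L0 miss wb→B0 [D]
2: R B3 → L1 miss [-]
3: W B3 → L1 hit [D]
4: R B1 → L1 miss wb→B3 [-]
5: W B2 → L0 hit [D]
6: W B0 → L0 miss wb→B2 [D]
7: W B0 → L0 hit [D]
8: W B3 → L1 miss [D]
9: R B3 → L1 hit [D]
10: R B1 → L1 miss wb→B3 [-]
11: R B1 → L1 hit [-]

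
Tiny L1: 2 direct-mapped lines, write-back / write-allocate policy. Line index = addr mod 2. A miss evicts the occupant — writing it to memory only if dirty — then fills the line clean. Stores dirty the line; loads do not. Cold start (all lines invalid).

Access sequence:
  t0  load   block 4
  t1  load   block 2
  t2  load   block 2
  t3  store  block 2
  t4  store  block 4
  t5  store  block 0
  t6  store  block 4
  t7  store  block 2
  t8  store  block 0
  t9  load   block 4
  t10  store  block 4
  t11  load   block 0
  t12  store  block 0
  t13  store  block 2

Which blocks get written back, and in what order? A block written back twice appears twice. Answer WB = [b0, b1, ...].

0: R B4 -> L0 miss  d=-]
1: R B2 -> L0 miss  d=-]
2: R B2 -> L0 hit  d=-]
3: W B2 -> L0 hit  d=D]
4: W B4 -> L0 miss wb->B2  d=D]
5: W B0 -> L0 miss wb->B4  d=D]
6: W B4 -> L0 miss wb->B0  d=D]
7: W B2 -> L0 miss wb->B4  d=D]
8: W B0 -> L0 miss wb->B2  d=D]
9: R B4 -> L0 miss wb->B0  d=-]
10: W B4 -> L0 hit  d=D]
11: R B0 -> L0 miss wb->B4  d=-]
12: W B0 -> L0 hit  d=D]
13: W B2 -> L0 miss wb->B0  d=D]

WB = [2, 4, 0, 4, 2, 0, 4, 0]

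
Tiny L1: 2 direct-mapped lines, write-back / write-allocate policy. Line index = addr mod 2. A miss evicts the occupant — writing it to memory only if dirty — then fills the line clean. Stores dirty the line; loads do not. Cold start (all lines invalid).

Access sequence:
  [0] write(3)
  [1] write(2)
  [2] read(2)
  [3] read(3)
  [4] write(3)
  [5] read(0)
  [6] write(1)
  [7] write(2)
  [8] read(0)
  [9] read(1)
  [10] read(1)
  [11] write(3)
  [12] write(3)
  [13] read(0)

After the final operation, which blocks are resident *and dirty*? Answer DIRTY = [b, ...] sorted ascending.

DIRTY = [3]

0: W B3 -> L1 miss  d=D]
1: W B2 -> L0 miss  d=D]
2: R B2 -> L0 hit  d=D]
3: R B3 -> L1 hit  d=D]
4: W B3 -> L1 hit  d=D]
5: R B0 -> L0 miss wb->B2  d=-]
6: W B1 -> L1 miss wb->B3  d=D]
7: W B2 -> L0 miss  d=D]
8: R B0 -> L0 miss wb->B2  d=-]
9: R B1 -> L1 hit  d=D]
10: R B1 -> L1 hit  d=D]
11: W B3 -> L1 miss wb->B1  d=D]
12: W B3 -> L1 hit  d=D]
13: R B0 -> L0 hit  d=-]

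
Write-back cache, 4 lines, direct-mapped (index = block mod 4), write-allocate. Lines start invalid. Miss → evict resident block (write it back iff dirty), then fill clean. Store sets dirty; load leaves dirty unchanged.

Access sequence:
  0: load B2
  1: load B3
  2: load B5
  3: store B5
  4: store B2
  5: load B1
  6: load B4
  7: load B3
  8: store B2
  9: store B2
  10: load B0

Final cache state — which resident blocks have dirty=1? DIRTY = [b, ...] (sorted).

DIRTY = [2]

  0 | R B2 → L2 miss [-]
  1 | R B3 → L3 miss [-]
  2 | R B5 → L1 miss [-]
  3 | W B5 → L1 hit [D]
  4 | W B2 → L2 hit [D]
  5 | R B1 → L1 miss wb→B5 [-]
  6 | R B4 → L0 miss [-]
  7 | R B3 → L3 hit [-]
  8 | W B2 → L2 hit [D]
  9 | W B2 → L2 hit [D]
  10 | R B0 → L0 miss [-]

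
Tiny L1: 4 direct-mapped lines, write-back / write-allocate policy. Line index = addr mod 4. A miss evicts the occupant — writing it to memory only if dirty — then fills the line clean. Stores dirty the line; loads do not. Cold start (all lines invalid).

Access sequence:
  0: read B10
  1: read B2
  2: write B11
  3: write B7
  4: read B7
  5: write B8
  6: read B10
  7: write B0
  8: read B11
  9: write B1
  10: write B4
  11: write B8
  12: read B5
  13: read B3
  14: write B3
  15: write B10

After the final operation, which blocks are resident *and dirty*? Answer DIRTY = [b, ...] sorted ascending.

DIRTY = [3, 8, 10]

  0 | R B10 → L2 miss [-]
  1 | R B2 → L2 miss [-]
  2 | W B11 → L3 miss [D]
  3 | W B7 → L3 miss wb→B11 [D]
  4 | R B7 → L3 hit [D]
  5 | W B8 → L0 miss [D]
  6 | R B10 → L2 miss [-]
  7 | W B0 → L0 miss wb→B8 [D]
  8 | R B11 → L3 miss wb→B7 [-]
  9 | W B1 → L1 miss [D]
  10 | W B4 → L0 miss wb→B0 [D]
  11 | W B8 → L0 miss wb→B4 [D]
  12 | R B5 → L1 miss wb→B1 [-]
  13 | R B3 → L3 miss [-]
  14 | W B3 → L3 hit [D]
  15 | W B10 → L2 hit [D]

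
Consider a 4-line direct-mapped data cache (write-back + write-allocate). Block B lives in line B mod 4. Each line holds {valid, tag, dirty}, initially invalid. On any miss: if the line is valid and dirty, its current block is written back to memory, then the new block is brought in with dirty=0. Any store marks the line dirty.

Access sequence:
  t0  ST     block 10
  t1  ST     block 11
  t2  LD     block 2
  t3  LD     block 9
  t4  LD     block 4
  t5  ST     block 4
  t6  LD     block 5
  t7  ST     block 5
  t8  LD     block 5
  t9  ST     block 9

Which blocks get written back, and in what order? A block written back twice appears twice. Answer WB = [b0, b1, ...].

WB = [10, 5]

0: W B10 → L2 miss [D]
1: W B11 → L3 miss [D]
2: R B2 → L2 miss wb→B10 [-]
3: R B9 → L1 miss [-]
4: R B4 → L0 miss [-]
5: W B4 → L0 hit [D]
6: R B5 → L1 miss [-]
7: W B5 → L1 hit [D]
8: R B5 → L1 hit [D]
9: W B9 → L1 miss wb→B5 [D]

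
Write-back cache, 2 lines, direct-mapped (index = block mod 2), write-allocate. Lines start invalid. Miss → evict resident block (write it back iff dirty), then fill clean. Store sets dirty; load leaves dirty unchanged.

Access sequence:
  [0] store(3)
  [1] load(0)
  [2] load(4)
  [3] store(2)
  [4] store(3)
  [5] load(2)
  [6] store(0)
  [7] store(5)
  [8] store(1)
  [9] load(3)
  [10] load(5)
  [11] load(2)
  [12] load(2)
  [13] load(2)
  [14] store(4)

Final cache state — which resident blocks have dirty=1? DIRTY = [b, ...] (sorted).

  0 | W B3 → L1 miss [D]
  1 | R B0 → L0 miss [-]
  2 | R B4 → L0 miss [-]
  3 | W B2 → L0 miss [D]
  4 | W B3 → L1 hit [D]
  5 | R B2 → L0 hit [D]
  6 | W B0 → L0 miss wb→B2 [D]
  7 | W B5 → L1 miss wb→B3 [D]
  8 | W B1 → L1 miss wb→B5 [D]
  9 | R B3 → L1 miss wb→B1 [-]
  10 | R B5 → L1 miss [-]
  11 | R B2 → L0 miss wb→B0 [-]
  12 | R B2 → L0 hit [-]
  13 | R B2 → L0 hit [-]
  14 | W B4 → L0 miss [D]

DIRTY = [4]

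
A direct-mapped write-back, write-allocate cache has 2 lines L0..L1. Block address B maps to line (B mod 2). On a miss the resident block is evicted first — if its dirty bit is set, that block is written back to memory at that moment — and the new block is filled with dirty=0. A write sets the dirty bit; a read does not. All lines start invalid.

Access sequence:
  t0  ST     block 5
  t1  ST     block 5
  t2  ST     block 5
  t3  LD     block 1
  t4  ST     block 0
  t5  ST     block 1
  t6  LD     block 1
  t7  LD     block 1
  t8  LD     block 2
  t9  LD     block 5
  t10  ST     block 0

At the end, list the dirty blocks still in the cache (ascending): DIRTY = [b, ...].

DIRTY = [0]

  0 | W B5 → L1 miss [D]
  1 | W B5 → L1 hit [D]
  2 | W B5 → L1 hit [D]
  3 | R B1 → L1 miss wb→B5 [-]
  4 | W B0 → L0 miss [D]
  5 | W B1 → L1 hit [D]
  6 | R B1 → L1 hit [D]
  7 | R B1 → L1 hit [D]
  8 | R B2 → L0 miss wb→B0 [-]
  9 | R B5 → L1 miss wb→B1 [-]
  10 | W B0 → L0 miss [D]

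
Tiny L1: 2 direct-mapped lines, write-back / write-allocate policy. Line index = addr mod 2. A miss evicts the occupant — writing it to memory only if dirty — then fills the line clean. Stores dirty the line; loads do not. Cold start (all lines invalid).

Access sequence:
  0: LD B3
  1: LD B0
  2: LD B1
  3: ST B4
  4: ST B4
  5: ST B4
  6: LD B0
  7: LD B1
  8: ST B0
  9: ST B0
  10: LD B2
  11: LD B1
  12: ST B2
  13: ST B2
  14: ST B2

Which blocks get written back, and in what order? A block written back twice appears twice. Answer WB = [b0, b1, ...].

WB = [4, 0]

0: R B3 → L1 miss [-]
1: R B0 → L0 miss [-]
2: R B1 → L1 miss [-]
3: W B4 → L0 miss [D]
4: W B4 → L0 hit [D]
5: W B4 → L0 hit [D]
6: R B0 → L0 miss wb→B4 [-]
7: R B1 → L1 hit [-]
8: W B0 → L0 hit [D]
9: W B0 → L0 hit [D]
10: R B2 → L0 miss wb→B0 [-]
11: R B1 → L1 hit [-]
12: W B2 → L0 hit [D]
13: W B2 → L0 hit [D]
14: W B2 → L0 hit [D]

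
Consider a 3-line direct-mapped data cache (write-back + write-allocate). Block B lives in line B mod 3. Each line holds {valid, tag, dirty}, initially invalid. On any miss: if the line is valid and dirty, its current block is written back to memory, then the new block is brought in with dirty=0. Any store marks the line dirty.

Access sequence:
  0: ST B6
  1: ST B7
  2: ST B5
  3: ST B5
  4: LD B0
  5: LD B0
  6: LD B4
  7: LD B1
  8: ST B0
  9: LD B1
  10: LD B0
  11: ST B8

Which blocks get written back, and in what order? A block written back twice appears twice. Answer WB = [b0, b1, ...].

WB = [6, 7, 5]

  0 | W B6 → L0 miss [D]
  1 | W B7 → L1 miss [D]
  2 | W B5 → L2 miss [D]
  3 | W B5 → L2 hit [D]
  4 | R B0 → L0 miss wb→B6 [-]
  5 | R B0 → L0 hit [-]
  6 | R B4 → L1 miss wb→B7 [-]
  7 | R B1 → L1 miss [-]
  8 | W B0 → L0 hit [D]
  9 | R B1 → L1 hit [-]
  10 | R B0 → L0 hit [D]
  11 | W B8 → L2 miss wb→B5 [D]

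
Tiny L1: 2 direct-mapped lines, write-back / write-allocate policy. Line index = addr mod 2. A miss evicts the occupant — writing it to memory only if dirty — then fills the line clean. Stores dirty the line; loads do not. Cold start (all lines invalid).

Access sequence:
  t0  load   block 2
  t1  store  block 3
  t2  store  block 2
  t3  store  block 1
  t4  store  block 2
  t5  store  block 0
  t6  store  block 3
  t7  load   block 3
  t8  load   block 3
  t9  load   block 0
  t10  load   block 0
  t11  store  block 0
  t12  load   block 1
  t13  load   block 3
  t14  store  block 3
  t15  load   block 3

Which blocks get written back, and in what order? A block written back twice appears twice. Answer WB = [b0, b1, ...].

WB = [3, 2, 1, 3]

0: R B2 → L0 miss [-]
1: W B3 → L1 miss [D]
2: W B2 → L0 hit [D]
3: W B1 → L1 miss wb→B3 [D]
4: W B2 → L0 hit [D]
5: W B0 → L0 miss wb→B2 [D]
6: W B3 → L1 miss wb→B1 [D]
7: R B3 → L1 hit [D]
8: R B3 → L1 hit [D]
9: R B0 → L0 hit [D]
10: R B0 → L0 hit [D]
11: W B0 → L0 hit [D]
12: R B1 → L1 miss wb→B3 [-]
13: R B3 → L1 miss [-]
14: W B3 → L1 hit [D]
15: R B3 → L1 hit [D]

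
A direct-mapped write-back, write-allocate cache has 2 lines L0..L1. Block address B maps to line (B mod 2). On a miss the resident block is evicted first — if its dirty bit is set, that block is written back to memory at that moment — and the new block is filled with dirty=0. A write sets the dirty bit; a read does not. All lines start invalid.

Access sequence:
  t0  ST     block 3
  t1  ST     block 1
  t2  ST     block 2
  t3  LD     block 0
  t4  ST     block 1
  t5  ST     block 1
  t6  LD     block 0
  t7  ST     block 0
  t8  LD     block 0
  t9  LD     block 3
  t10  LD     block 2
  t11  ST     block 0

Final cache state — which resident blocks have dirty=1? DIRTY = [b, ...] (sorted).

  0 | W B3 → L1 miss [D]
  1 | W B1 → L1 miss wb→B3 [D]
  2 | W B2 → L0 miss [D]
  3 | R B0 → L0 miss wb→B2 [-]
  4 | W B1 → L1 hit [D]
  5 | W B1 → L1 hit [D]
  6 | R B0 → L0 hit [-]
  7 | W B0 → L0 hit [D]
  8 | R B0 → L0 hit [D]
  9 | R B3 → L1 miss wb→B1 [-]
  10 | R B2 → L0 miss wb→B0 [-]
  11 | W B0 → L0 miss [D]

DIRTY = [0]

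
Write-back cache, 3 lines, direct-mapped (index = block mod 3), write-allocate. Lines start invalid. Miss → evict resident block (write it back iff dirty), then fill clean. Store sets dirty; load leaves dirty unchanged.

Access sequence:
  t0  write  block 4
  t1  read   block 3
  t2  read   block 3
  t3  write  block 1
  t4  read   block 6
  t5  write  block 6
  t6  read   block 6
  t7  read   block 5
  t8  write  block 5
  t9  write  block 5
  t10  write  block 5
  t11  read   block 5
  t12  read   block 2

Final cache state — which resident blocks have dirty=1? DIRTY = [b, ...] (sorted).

  0 | W B4 → L1 miss [D]
  1 | R B3 → L0 miss [-]
  2 | R B3 → L0 hit [-]
  3 | W B1 → L1 miss wb→B4 [D]
  4 | R B6 → L0 miss [-]
  5 | W B6 → L0 hit [D]
  6 | R B6 → L0 hit [D]
  7 | R B5 → L2 miss [-]
  8 | W B5 → L2 hit [D]
  9 | W B5 → L2 hit [D]
  10 | W B5 → L2 hit [D]
  11 | R B5 → L2 hit [D]
  12 | R B2 → L2 miss wb→B5 [-]

DIRTY = [1, 6]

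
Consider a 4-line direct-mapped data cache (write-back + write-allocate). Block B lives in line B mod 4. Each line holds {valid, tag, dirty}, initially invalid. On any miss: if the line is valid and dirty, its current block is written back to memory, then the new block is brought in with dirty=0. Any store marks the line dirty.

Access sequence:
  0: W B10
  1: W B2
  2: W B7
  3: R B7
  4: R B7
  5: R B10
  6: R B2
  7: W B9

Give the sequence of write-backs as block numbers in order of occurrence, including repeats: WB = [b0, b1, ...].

WB = [10, 2]

0: W B10 -> L2 miss  d=D]
1: W B2 -> L2 miss wb->B10  d=D]
2: W B7 -> L3 miss  d=D]
3: R B7 -> L3 hit  d=D]
4: R B7 -> L3 hit  d=D]
5: R B10 -> L2 miss wb->B2  d=-]
6: R B2 -> L2 miss  d=-]
7: W B9 -> L1 miss  d=D]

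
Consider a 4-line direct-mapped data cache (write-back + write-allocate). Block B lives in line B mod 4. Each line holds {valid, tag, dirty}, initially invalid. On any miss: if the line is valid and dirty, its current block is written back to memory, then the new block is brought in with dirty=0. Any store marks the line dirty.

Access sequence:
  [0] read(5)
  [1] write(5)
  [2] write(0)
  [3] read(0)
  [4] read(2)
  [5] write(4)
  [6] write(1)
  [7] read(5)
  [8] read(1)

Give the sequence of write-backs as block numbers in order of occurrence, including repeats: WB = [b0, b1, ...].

0: R B5 -> L1 miss  d=-]
1: W B5 -> L1 hit  d=D]
2: W B0 -> L0 miss  d=D]
3: R B0 -> L0 hit  d=D]
4: R B2 -> L2 miss  d=-]
5: W B4 -> L0 miss wb->B0  d=D]
6: W B1 -> L1 miss wb->B5  d=D]
7: R B5 -> L1 miss wb->B1  d=-]
8: R B1 -> L1 miss  d=-]

WB = [0, 5, 1]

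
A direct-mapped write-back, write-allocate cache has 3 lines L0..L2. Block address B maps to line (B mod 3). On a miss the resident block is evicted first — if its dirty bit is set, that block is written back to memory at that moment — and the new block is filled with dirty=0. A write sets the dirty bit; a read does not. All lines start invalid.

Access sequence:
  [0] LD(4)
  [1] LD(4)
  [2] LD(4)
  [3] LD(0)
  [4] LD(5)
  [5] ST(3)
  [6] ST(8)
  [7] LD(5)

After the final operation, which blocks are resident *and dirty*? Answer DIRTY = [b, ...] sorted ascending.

0: R B4 -> L1 miss  d=-]
1: R B4 -> L1 hit  d=-]
2: R B4 -> L1 hit  d=-]
3: R B0 -> L0 miss  d=-]
4: R B5 -> L2 miss  d=-]
5: W B3 -> L0 miss  d=D]
6: W B8 -> L2 miss  d=D]
7: R B5 -> L2 miss wb->B8  d=-]

DIRTY = [3]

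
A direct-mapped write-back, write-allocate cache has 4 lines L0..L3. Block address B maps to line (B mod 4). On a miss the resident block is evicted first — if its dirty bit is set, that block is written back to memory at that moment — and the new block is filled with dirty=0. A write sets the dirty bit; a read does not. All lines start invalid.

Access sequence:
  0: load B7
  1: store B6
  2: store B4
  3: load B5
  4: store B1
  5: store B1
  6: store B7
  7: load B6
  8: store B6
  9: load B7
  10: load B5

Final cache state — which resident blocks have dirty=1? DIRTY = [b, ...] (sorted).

  0 | R B7 → L3 miss [-]
  1 | W B6 → L2 miss [D]
  2 | W B4 → L0 miss [D]
  3 | R B5 → L1 miss [-]
  4 | W B1 → L1 miss [D]
  5 | W B1 → L1 hit [D]
  6 | W B7 → L3 hit [D]
  7 | R B6 → L2 hit [D]
  8 | W B6 → L2 hit [D]
  9 | R B7 → L3 hit [D]
  10 | R B5 → L1 miss wb→B1 [-]

DIRTY = [4, 6, 7]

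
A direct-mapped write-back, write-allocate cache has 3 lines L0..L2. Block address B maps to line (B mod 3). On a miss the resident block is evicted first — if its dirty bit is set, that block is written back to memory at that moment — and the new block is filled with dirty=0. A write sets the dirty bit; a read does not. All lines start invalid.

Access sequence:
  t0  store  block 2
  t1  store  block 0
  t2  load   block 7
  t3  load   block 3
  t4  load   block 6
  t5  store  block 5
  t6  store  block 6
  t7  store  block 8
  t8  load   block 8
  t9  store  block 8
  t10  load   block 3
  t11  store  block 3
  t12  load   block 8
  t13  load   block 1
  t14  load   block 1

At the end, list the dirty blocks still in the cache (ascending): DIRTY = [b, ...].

DIRTY = [3, 8]

0: W B2 -> L2 miss  d=D]
1: W B0 -> L0 miss  d=D]
2: R B7 -> L1 miss  d=-]
3: R B3 -> L0 miss wb->B0  d=-]
4: R B6 -> L0 miss  d=-]
5: W B5 -> L2 miss wb->B2  d=D]
6: W B6 -> L0 hit  d=D]
7: W B8 -> L2 miss wb->B5  d=D]
8: R B8 -> L2 hit  d=D]
9: W B8 -> L2 hit  d=D]
10: R B3 -> L0 miss wb->B6  d=-]
11: W B3 -> L0 hit  d=D]
12: R B8 -> L2 hit  d=D]
13: R B1 -> L1 miss  d=-]
14: R B1 -> L1 hit  d=-]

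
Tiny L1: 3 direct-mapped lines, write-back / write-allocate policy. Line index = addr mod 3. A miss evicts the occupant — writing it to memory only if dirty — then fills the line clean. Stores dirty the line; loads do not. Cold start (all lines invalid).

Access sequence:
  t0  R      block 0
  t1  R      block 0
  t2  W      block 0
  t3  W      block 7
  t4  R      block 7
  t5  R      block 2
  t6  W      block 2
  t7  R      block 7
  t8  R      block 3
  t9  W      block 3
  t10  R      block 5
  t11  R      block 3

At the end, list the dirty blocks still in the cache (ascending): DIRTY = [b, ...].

  0 | R B0 → L0 miss [-]
  1 | R B0 → L0 hit [-]
  2 | W B0 → L0 hit [D]
  3 | W B7 → L1 miss [D]
  4 | R B7 → L1 hit [D]
  5 | R B2 → L2 miss [-]
  6 | W B2 → L2 hit [D]
  7 | R B7 → L1 hit [D]
  8 | R B3 → L0 miss wb→B0 [-]
  9 | W B3 → L0 hit [D]
  10 | R B5 → L2 miss wb→B2 [-]
  11 | R B3 → L0 hit [D]

DIRTY = [3, 7]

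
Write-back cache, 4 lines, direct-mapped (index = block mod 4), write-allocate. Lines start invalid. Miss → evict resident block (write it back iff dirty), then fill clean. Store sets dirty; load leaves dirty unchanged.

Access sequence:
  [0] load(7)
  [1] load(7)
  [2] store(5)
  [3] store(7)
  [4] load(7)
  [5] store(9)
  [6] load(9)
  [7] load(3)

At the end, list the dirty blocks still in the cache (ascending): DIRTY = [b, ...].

  0 | R B7 → L3 miss [-]
  1 | R B7 → L3 hit [-]
  2 | W B5 → L1 miss [D]
  3 | W B7 → L3 hit [D]
  4 | R B7 → L3 hit [D]
  5 | W B9 → L1 miss wb→B5 [D]
  6 | R B9 → L1 hit [D]
  7 | R B3 → L3 miss wb→B7 [-]

DIRTY = [9]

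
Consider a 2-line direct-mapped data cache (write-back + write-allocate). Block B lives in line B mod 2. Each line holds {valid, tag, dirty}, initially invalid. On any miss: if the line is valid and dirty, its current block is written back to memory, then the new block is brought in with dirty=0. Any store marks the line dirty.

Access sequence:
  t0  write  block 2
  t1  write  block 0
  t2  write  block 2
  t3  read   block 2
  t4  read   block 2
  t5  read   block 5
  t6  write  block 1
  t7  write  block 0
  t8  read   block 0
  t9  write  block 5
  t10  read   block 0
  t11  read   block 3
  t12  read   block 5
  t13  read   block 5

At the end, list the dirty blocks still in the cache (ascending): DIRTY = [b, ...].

DIRTY = [0]

0: W B2 -> L0 miss  d=D]
1: W B0 -> L0 miss wb->B2  d=D]
2: W B2 -> L0 miss wb->B0  d=D]
3: R B2 -> L0 hit  d=D]
4: R B2 -> L0 hit  d=D]
5: R B5 -> L1 miss  d=-]
6: W B1 -> L1 miss  d=D]
7: W B0 -> L0 miss wb->B2  d=D]
8: R B0 -> L0 hit  d=D]
9: W B5 -> L1 miss wb->B1  d=D]
10: R B0 -> L0 hit  d=D]
11: R B3 -> L1 miss wb->B5  d=-]
12: R B5 -> L1 miss  d=-]
13: R B5 -> L1 hit  d=-]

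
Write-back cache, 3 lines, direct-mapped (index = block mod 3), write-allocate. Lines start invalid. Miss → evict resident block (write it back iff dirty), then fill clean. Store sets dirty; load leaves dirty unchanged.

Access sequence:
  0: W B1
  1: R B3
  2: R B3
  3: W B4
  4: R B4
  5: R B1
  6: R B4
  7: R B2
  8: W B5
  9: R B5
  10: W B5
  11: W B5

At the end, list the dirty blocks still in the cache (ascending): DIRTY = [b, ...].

0: W B1 -> L1 miss  d=D]
1: R B3 -> L0 miss  d=-]
2: R B3 -> L0 hit  d=-]
3: W B4 -> L1 miss wb->B1  d=D]
4: R B4 -> L1 hit  d=D]
5: R B1 -> L1 miss wb->B4  d=-]
6: R B4 -> L1 miss  d=-]
7: R B2 -> L2 miss  d=-]
8: W B5 -> L2 miss  d=D]
9: R B5 -> L2 hit  d=D]
10: W B5 -> L2 hit  d=D]
11: W B5 -> L2 hit  d=D]

DIRTY = [5]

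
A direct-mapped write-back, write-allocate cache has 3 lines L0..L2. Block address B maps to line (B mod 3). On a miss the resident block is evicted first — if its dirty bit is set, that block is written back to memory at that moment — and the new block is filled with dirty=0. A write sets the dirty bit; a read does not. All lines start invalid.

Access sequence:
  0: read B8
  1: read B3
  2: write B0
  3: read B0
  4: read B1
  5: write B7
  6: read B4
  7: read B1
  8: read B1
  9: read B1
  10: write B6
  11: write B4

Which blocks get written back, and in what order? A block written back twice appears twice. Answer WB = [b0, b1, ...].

0: R B8 -> L2 miss  d=-]
1: R B3 -> L0 miss  d=-]
2: W B0 -> L0 miss  d=D]
3: R B0 -> L0 hit  d=D]
4: R B1 -> L1 miss  d=-]
5: W B7 -> L1 miss  d=D]
6: R B4 -> L1 miss wb->B7  d=-]
7: R B1 -> L1 miss  d=-]
8: R B1 -> L1 hit  d=-]
9: R B1 -> L1 hit  d=-]
10: W B6 -> L0 miss wb->B0  d=D]
11: W B4 -> L1 miss  d=D]

WB = [7, 0]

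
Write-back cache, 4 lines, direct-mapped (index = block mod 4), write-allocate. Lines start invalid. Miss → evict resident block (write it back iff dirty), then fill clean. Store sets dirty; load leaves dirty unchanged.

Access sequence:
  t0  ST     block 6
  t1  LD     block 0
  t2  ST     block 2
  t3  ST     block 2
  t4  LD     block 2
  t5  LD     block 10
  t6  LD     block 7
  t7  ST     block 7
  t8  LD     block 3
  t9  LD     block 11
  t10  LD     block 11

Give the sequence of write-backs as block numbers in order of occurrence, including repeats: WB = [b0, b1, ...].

WB = [6, 2, 7]

  0 | W B6 → L2 miss [D]
  1 | R B0 → L0 miss [-]
  2 | W B2 → L2 miss wb→B6 [D]
  3 | W B2 → L2 hit [D]
  4 | R B2 → L2 hit [D]
  5 | R B10 → L2 miss wb→B2 [-]
  6 | R B7 → L3 miss [-]
  7 | W B7 → L3 hit [D]
  8 | R B3 → L3 miss wb→B7 [-]
  9 | R B11 → L3 miss [-]
  10 | R B11 → L3 hit [-]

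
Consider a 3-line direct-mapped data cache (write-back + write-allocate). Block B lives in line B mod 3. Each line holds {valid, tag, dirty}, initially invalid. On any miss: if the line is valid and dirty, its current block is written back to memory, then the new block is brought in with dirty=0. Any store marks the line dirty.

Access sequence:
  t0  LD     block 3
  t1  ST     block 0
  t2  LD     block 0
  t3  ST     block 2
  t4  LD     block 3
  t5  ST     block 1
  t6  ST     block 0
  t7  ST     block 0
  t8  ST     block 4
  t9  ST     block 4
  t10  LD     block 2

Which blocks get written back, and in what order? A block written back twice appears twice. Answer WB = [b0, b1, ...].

WB = [0, 1]

  0 | R B3 → L0 miss [-]
  1 | W B0 → L0 miss [D]
  2 | R B0 → L0 hit [D]
  3 | W B2 → L2 miss [D]
  4 | R B3 → L0 miss wb→B0 [-]
  5 | W B1 → L1 miss [D]
  6 | W B0 → L0 miss [D]
  7 | W B0 → L0 hit [D]
  8 | W B4 → L1 miss wb→B1 [D]
  9 | W B4 → L1 hit [D]
  10 | R B2 → L2 hit [D]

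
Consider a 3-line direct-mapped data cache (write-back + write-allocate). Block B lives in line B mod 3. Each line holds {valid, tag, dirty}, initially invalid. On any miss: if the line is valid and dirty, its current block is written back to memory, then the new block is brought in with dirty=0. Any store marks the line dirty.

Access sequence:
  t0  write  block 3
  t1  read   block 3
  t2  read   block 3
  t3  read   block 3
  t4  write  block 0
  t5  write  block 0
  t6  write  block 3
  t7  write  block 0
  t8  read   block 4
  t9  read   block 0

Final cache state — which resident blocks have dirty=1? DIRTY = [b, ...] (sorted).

  0 | W B3 → L0 miss [D]
  1 | R B3 → L0 hit [D]
  2 | R B3 → L0 hit [D]
  3 | R B3 → L0 hit [D]
  4 | W B0 → L0 miss wb→B3 [D]
  5 | W B0 → L0 hit [D]
  6 | W B3 → L0 miss wb→B0 [D]
  7 | W B0 → L0 miss wb→B3 [D]
  8 | R B4 → L1 miss [-]
  9 | R B0 → L0 hit [D]

DIRTY = [0]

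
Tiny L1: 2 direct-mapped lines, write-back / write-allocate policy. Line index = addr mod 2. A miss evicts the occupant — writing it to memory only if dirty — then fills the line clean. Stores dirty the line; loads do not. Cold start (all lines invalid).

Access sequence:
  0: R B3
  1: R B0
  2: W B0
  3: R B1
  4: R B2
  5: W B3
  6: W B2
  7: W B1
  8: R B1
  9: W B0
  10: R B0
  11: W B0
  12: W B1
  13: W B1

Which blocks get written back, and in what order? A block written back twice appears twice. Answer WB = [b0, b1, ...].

WB = [0, 3, 2]

  0 | R B3 → L1 miss [-]
  1 | R B0 → L0 miss [-]
  2 | W B0 → L0 hit [D]
  3 | R B1 → L1 miss [-]
  4 | R B2 → L0 miss wb→B0 [-]
  5 | W B3 → L1 miss [D]
  6 | W B2 → L0 hit [D]
  7 | W B1 → L1 miss wb→B3 [D]
  8 | R B1 → L1 hit [D]
  9 | W B0 → L0 miss wb→B2 [D]
  10 | R B0 → L0 hit [D]
  11 | W B0 → L0 hit [D]
  12 | W B1 → L1 hit [D]
  13 | W B1 → L1 hit [D]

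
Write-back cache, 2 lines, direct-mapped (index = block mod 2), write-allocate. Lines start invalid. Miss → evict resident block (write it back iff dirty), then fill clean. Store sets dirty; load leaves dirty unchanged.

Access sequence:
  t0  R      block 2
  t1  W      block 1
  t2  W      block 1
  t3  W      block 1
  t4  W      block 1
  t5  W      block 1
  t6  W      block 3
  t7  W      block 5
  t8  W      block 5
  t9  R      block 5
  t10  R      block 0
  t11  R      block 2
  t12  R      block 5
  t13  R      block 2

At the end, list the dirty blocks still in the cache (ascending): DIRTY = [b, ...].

DIRTY = [5]

  0 | R B2 → L0 miss [-]
  1 | W B1 → L1 miss [D]
  2 | W B1 → L1 hit [D]
  3 | W B1 → L1 hit [D]
  4 | W B1 → L1 hit [D]
  5 | W B1 → L1 hit [D]
  6 | W B3 → L1 miss wb→B1 [D]
  7 | W B5 → L1 miss wb→B3 [D]
  8 | W B5 → L1 hit [D]
  9 | R B5 → L1 hit [D]
  10 | R B0 → L0 miss [-]
  11 | R B2 → L0 miss [-]
  12 | R B5 → L1 hit [D]
  13 | R B2 → L0 hit [-]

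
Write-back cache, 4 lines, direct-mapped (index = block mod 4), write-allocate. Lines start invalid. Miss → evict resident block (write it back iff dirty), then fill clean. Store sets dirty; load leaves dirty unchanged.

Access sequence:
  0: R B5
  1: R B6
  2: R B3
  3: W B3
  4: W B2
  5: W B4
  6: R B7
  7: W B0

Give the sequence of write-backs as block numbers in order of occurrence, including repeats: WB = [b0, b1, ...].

0: R B5 -> L1 miss  d=-]
1: R B6 -> L2 miss  d=-]
2: R B3 -> L3 miss  d=-]
3: W B3 -> L3 hit  d=D]
4: W B2 -> L2 miss  d=D]
5: W B4 -> L0 miss  d=D]
6: R B7 -> L3 miss wb->B3  d=-]
7: W B0 -> L0 miss wb->B4  d=D]

WB = [3, 4]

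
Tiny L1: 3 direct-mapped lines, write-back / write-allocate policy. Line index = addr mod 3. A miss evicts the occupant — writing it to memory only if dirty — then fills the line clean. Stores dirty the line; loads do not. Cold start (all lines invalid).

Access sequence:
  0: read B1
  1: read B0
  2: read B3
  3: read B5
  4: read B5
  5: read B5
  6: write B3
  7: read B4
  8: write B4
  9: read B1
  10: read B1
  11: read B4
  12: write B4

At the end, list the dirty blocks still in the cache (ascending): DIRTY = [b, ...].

0: R B1 → L1 miss [-]
1: R B0 → L0 miss [-]
2: R B3 → L0 miss [-]
3: R B5 → L2 miss [-]
4: R B5 → L2 hit [-]
5: R B5 → L2 hit [-]
6: W B3 → L0 hit [D]
7: R B4 → L1 miss [-]
8: W B4 → L1 hit [D]
9: R B1 → L1 miss wb→B4 [-]
10: R B1 → L1 hit [-]
11: R B4 → L1 miss [-]
12: W B4 → L1 hit [D]

DIRTY = [3, 4]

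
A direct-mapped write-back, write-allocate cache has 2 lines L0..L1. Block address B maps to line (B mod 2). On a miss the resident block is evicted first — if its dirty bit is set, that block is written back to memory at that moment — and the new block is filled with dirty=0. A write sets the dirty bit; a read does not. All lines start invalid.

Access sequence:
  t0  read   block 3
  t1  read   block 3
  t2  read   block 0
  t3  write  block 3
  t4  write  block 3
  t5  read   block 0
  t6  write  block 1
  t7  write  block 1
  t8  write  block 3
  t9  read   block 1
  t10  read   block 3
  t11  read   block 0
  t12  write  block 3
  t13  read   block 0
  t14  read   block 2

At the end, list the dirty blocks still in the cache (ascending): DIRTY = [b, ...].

DIRTY = [3]

0: R B3 → L1 miss [-]
1: R B3 → L1 hit [-]
2: R B0 → L0 miss [-]
3: W B3 → L1 hit [D]
4: W B3 → L1 hit [D]
5: R B0 → L0 hit [-]
6: W B1 → L1 miss wb→B3 [D]
7: W B1 → L1 hit [D]
8: W B3 → L1 miss wb→B1 [D]
9: R B1 → L1 miss wb→B3 [-]
10: R B3 → L1 miss [-]
11: R B0 → L0 hit [-]
12: W B3 → L1 hit [D]
13: R B0 → L0 hit [-]
14: R B2 → L0 miss [-]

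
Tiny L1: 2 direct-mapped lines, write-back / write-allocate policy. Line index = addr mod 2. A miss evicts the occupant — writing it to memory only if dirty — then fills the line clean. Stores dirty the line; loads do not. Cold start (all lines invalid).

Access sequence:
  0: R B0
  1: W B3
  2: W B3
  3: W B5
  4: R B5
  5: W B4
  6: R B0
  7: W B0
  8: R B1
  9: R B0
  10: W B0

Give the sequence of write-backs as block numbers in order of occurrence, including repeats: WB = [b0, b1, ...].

0: R B0 -> L0 miss  d=-]
1: W B3 -> L1 miss  d=D]
2: W B3 -> L1 hit  d=D]
3: W B5 -> L1 miss wb->B3  d=D]
4: R B5 -> L1 hit  d=D]
5: W B4 -> L0 miss  d=D]
6: R B0 -> L0 miss wb->B4  d=-]
7: W B0 -> L0 hit  d=D]
8: R B1 -> L1 miss wb->B5  d=-]
9: R B0 -> L0 hit  d=D]
10: W B0 -> L0 hit  d=D]

WB = [3, 4, 5]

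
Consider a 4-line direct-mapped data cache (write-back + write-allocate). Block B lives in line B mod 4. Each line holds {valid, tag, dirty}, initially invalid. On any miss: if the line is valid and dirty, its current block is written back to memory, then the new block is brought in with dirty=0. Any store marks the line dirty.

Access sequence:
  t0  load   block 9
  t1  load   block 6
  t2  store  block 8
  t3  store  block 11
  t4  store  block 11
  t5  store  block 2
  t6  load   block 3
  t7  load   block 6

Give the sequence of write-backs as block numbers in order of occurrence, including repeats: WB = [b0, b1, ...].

0: R B9 -> L1 miss  d=-]
1: R B6 -> L2 miss  d=-]
2: W B8 -> L0 miss  d=D]
3: W B11 -> L3 miss  d=D]
4: W B11 -> L3 hit  d=D]
5: W B2 -> L2 miss  d=D]
6: R B3 -> L3 miss wb->B11  d=-]
7: R B6 -> L2 miss wb->B2  d=-]

WB = [11, 2]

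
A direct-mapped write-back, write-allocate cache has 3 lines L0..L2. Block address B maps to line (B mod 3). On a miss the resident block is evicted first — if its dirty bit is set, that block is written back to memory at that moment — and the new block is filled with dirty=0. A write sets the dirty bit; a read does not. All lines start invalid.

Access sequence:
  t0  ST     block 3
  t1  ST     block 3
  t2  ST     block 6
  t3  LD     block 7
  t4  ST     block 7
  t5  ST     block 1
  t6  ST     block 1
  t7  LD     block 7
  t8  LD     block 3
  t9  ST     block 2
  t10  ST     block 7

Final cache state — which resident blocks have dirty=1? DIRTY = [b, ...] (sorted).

0: W B3 → L0 miss [D]
1: W B3 → L0 hit [D]
2: W B6 → L0 miss wb→B3 [D]
3: R B7 → L1 miss [-]
4: W B7 → L1 hit [D]
5: W B1 → L1 miss wb→B7 [D]
6: W B1 → L1 hit [D]
7: R B7 → L1 miss wb→B1 [-]
8: R B3 → L0 miss wb→B6 [-]
9: W B2 → L2 miss [D]
10: W B7 → L1 hit [D]

DIRTY = [2, 7]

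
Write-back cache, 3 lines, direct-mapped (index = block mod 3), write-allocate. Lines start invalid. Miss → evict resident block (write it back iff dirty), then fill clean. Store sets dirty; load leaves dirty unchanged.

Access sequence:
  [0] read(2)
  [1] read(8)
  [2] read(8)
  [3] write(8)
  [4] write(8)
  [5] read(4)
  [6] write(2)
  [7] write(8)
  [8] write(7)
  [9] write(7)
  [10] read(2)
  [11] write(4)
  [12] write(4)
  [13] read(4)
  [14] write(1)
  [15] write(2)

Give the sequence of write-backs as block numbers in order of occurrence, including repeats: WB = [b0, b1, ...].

WB = [8, 2, 8, 7, 4]

0: R B2 -> L2 miss  d=-]
1: R B8 -> L2 miss  d=-]
2: R B8 -> L2 hit  d=-]
3: W B8 -> L2 hit  d=D]
4: W B8 -> L2 hit  d=D]
5: R B4 -> L1 miss  d=-]
6: W B2 -> L2 miss wb->B8  d=D]
7: W B8 -> L2 miss wb->B2  d=D]
8: W B7 -> L1 miss  d=D]
9: W B7 -> L1 hit  d=D]
10: R B2 -> L2 miss wb->B8  d=-]
11: W B4 -> L1 miss wb->B7  d=D]
12: W B4 -> L1 hit  d=D]
13: R B4 -> L1 hit  d=D]
14: W B1 -> L1 miss wb->B4  d=D]
15: W B2 -> L2 hit  d=D]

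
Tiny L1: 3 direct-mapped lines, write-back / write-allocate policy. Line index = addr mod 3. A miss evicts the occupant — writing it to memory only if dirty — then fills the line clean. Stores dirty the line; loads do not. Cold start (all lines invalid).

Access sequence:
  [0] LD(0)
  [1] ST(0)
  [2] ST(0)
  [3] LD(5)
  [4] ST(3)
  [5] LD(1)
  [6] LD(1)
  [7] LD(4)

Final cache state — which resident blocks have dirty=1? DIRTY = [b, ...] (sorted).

DIRTY = [3]

  0 | R B0 → L0 miss [-]
  1 | W B0 → L0 hit [D]
  2 | W B0 → L0 hit [D]
  3 | R B5 → L2 miss [-]
  4 | W B3 → L0 miss wb→B0 [D]
  5 | R B1 → L1 miss [-]
  6 | R B1 → L1 hit [-]
  7 | R B4 → L1 miss [-]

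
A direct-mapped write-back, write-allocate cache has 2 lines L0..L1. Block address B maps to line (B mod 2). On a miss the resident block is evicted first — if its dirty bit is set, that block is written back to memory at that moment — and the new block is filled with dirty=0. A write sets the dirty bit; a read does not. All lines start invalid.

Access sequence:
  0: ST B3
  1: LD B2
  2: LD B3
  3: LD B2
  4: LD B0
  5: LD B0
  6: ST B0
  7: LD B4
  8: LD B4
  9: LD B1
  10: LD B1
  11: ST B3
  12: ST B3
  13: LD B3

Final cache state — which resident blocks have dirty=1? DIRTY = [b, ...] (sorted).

DIRTY = [3]

0: W B3 → L1 miss [D]
1: R B2 → L0 miss [-]
2: R B3 → L1 hit [D]
3: R B2 → L0 hit [-]
4: R B0 → L0 miss [-]
5: R B0 → L0 hit [-]
6: W B0 → L0 hit [D]
7: R B4 → L0 miss wb→B0 [-]
8: R B4 → L0 hit [-]
9: R B1 → L1 miss wb→B3 [-]
10: R B1 → L1 hit [-]
11: W B3 → L1 miss [D]
12: W B3 → L1 hit [D]
13: R B3 → L1 hit [D]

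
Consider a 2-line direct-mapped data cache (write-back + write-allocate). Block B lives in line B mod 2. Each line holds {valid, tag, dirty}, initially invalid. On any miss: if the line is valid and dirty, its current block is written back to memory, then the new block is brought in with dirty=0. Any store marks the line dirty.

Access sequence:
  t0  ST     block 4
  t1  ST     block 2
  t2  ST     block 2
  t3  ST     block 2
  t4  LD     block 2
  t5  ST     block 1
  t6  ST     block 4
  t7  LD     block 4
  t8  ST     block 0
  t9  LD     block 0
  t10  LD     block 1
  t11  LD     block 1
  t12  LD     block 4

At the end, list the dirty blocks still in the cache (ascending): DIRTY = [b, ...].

DIRTY = [1]

0: W B4 -> L0 miss  d=D]
1: W B2 -> L0 miss wb->B4  d=D]
2: W B2 -> L0 hit  d=D]
3: W B2 -> L0 hit  d=D]
4: R B2 -> L0 hit  d=D]
5: W B1 -> L1 miss  d=D]
6: W B4 -> L0 miss wb->B2  d=D]
7: R B4 -> L0 hit  d=D]
8: W B0 -> L0 miss wb->B4  d=D]
9: R B0 -> L0 hit  d=D]
10: R B1 -> L1 hit  d=D]
11: R B1 -> L1 hit  d=D]
12: R B4 -> L0 miss wb->B0  d=-]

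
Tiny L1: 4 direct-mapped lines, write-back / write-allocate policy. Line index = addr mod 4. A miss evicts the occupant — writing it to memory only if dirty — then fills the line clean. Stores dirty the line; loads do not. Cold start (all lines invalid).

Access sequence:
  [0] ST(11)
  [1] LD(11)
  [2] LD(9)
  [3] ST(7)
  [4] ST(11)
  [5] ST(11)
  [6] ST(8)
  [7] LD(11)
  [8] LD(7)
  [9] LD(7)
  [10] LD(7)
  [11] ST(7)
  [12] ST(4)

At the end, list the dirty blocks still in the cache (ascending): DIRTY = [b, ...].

0: W B11 → L3 miss [D]
1: R B11 → L3 hit [D]
2: R B9 → L1 miss [-]
3: W B7 → L3 miss wb→B11 [D]
4: W B11 → L3 miss wb→B7 [D]
5: W B11 → L3 hit [D]
6: W B8 → L0 miss [D]
7: R B11 → L3 hit [D]
8: R B7 → L3 miss wb→B11 [-]
9: R B7 → L3 hit [-]
10: R B7 → L3 hit [-]
11: W B7 → L3 hit [D]
12: W B4 → L0 miss wb→B8 [D]

DIRTY = [4, 7]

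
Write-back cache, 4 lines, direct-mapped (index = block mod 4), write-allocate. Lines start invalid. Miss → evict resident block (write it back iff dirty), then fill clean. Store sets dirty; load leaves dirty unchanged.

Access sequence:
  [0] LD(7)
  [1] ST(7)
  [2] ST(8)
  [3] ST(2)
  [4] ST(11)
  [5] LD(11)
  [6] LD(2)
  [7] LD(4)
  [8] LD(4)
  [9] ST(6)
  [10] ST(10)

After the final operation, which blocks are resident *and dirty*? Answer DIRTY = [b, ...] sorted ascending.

DIRTY = [10, 11]

0: R B7 → L3 miss [-]
1: W B7 → L3 hit [D]
2: W B8 → L0 miss [D]
3: W B2 → L2 miss [D]
4: W B11 → L3 miss wb→B7 [D]
5: R B11 → L3 hit [D]
6: R B2 → L2 hit [D]
7: R B4 → L0 miss wb→B8 [-]
8: R B4 → L0 hit [-]
9: W B6 → L2 miss wb→B2 [D]
10: W B10 → L2 miss wb→B6 [D]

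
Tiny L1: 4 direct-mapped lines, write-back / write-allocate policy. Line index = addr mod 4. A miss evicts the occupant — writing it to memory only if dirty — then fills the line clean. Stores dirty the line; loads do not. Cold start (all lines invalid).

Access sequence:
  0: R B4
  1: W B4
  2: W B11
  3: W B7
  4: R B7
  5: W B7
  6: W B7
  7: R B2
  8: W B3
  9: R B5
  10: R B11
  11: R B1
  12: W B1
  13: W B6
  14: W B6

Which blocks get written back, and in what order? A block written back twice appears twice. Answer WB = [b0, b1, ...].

0: R B4 → L0 miss [-]
1: W B4 → L0 hit [D]
2: W B11 → L3 miss [D]
3: W B7 → L3 miss wb→B11 [D]
4: R B7 → L3 hit [D]
5: W B7 → L3 hit [D]
6: W B7 → L3 hit [D]
7: R B2 → L2 miss [-]
8: W B3 → L3 miss wb→B7 [D]
9: R B5 → L1 miss [-]
10: R B11 → L3 miss wb→B3 [-]
11: R B1 → L1 miss [-]
12: W B1 → L1 hit [D]
13: W B6 → L2 miss [D]
14: W B6 → L2 hit [D]

WB = [11, 7, 3]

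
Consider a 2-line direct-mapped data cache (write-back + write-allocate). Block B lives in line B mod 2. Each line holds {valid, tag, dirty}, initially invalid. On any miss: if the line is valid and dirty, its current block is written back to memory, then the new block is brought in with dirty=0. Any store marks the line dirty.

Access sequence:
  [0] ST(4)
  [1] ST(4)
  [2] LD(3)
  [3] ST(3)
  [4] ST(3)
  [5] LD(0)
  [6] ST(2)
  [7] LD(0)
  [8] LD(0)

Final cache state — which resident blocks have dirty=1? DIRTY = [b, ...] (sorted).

DIRTY = [3]

0: W B4 -> L0 miss  d=D]
1: W B4 -> L0 hit  d=D]
2: R B3 -> L1 miss  d=-]
3: W B3 -> L1 hit  d=D]
4: W B3 -> L1 hit  d=D]
5: R B0 -> L0 miss wb->B4  d=-]
6: W B2 -> L0 miss  d=D]
7: R B0 -> L0 miss wb->B2  d=-]
8: R B0 -> L0 hit  d=-]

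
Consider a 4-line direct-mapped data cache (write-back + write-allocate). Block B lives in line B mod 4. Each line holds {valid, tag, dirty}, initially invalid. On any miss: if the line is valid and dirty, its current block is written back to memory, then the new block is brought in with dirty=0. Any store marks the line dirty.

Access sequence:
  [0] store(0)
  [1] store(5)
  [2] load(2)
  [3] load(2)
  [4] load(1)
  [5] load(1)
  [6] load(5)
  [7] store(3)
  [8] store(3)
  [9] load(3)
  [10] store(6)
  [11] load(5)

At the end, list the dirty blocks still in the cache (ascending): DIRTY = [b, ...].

DIRTY = [0, 3, 6]

0: W B0 → L0 miss [D]
1: W B5 → L1 miss [D]
2: R B2 → L2 miss [-]
3: R B2 → L2 hit [-]
4: R B1 → L1 miss wb→B5 [-]
5: R B1 → L1 hit [-]
6: R B5 → L1 miss [-]
7: W B3 → L3 miss [D]
8: W B3 → L3 hit [D]
9: R B3 → L3 hit [D]
10: W B6 → L2 miss [D]
11: R B5 → L1 hit [-]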